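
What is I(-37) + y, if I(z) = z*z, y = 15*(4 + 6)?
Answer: 1519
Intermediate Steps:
y = 150 (y = 15*10 = 150)
I(z) = z²
I(-37) + y = (-37)² + 150 = 1369 + 150 = 1519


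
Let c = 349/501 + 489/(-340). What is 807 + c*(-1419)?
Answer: 105575077/56780 ≈ 1859.4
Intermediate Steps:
c = -126329/170340 (c = 349*(1/501) + 489*(-1/340) = 349/501 - 489/340 = -126329/170340 ≈ -0.74163)
807 + c*(-1419) = 807 - 126329/170340*(-1419) = 807 + 59753617/56780 = 105575077/56780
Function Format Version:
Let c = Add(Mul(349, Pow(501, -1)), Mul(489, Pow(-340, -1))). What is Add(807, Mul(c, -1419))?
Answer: Rational(105575077, 56780) ≈ 1859.4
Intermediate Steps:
c = Rational(-126329, 170340) (c = Add(Mul(349, Rational(1, 501)), Mul(489, Rational(-1, 340))) = Add(Rational(349, 501), Rational(-489, 340)) = Rational(-126329, 170340) ≈ -0.74163)
Add(807, Mul(c, -1419)) = Add(807, Mul(Rational(-126329, 170340), -1419)) = Add(807, Rational(59753617, 56780)) = Rational(105575077, 56780)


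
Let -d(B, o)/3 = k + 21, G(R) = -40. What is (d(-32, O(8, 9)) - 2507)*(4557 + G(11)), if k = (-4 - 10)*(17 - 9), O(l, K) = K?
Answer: -10090978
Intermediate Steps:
k = -112 (k = -14*8 = -112)
d(B, o) = 273 (d(B, o) = -3*(-112 + 21) = -3*(-91) = 273)
(d(-32, O(8, 9)) - 2507)*(4557 + G(11)) = (273 - 2507)*(4557 - 40) = -2234*4517 = -10090978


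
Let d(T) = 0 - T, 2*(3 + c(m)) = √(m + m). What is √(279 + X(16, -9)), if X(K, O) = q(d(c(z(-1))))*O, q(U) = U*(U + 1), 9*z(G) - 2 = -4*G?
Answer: √(168 + 21*√3) ≈ 14.296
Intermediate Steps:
z(G) = 2/9 - 4*G/9 (z(G) = 2/9 + (-4*G)/9 = 2/9 - 4*G/9)
c(m) = -3 + √2*√m/2 (c(m) = -3 + √(m + m)/2 = -3 + √(2*m)/2 = -3 + (√2*√m)/2 = -3 + √2*√m/2)
d(T) = -T
q(U) = U*(1 + U)
X(K, O) = O*(3 - √3/3)*(4 - √3/3) (X(K, O) = ((-(-3 + √2*√(2/9 - 4/9*(-1))/2))*(1 - (-3 + √2*√(2/9 - 4/9*(-1))/2)))*O = ((-(-3 + √2*√(2/9 + 4/9)/2))*(1 - (-3 + √2*√(2/9 + 4/9)/2)))*O = ((-(-3 + √2*√(⅔)/2))*(1 - (-3 + √2*√(⅔)/2)))*O = ((-(-3 + √2*(√6/3)/2))*(1 - (-3 + √2*(√6/3)/2)))*O = ((-(-3 + √3/3))*(1 - (-3 + √3/3)))*O = ((3 - √3/3)*(1 + (3 - √3/3)))*O = ((3 - √3/3)*(4 - √3/3))*O = O*(3 - √3/3)*(4 - √3/3))
√(279 + X(16, -9)) = √(279 + (⅓)*(-9)*(37 - 7*√3)) = √(279 + (-111 + 21*√3)) = √(168 + 21*√3)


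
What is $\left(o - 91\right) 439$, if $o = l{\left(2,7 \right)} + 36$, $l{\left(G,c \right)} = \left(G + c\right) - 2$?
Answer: $-21072$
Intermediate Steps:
$l{\left(G,c \right)} = -2 + G + c$
$o = 43$ ($o = \left(-2 + 2 + 7\right) + 36 = 7 + 36 = 43$)
$\left(o - 91\right) 439 = \left(43 - 91\right) 439 = \left(-48\right) 439 = -21072$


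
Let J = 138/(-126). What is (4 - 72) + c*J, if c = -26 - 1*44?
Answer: 26/3 ≈ 8.6667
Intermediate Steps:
c = -70 (c = -26 - 44 = -70)
J = -23/21 (J = 138*(-1/126) = -23/21 ≈ -1.0952)
(4 - 72) + c*J = (4 - 72) - 70*(-23/21) = -68 + 230/3 = 26/3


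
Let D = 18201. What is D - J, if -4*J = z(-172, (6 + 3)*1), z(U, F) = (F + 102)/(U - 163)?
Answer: 24389229/1340 ≈ 18201.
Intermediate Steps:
z(U, F) = (102 + F)/(-163 + U)
J = 111/1340 (J = -(102 + (6 + 3)*1)/(4*(-163 - 172)) = -(102 + 9*1)/(4*(-335)) = -(-1)*(102 + 9)/1340 = -(-1)*111/1340 = -¼*(-111/335) = 111/1340 ≈ 0.082836)
D - J = 18201 - 1*111/1340 = 18201 - 111/1340 = 24389229/1340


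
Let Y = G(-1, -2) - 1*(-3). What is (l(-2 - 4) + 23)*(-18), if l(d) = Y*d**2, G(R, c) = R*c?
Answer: -3654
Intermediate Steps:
Y = 5 (Y = -1*(-2) - 1*(-3) = 2 + 3 = 5)
l(d) = 5*d**2
(l(-2 - 4) + 23)*(-18) = (5*(-2 - 4)**2 + 23)*(-18) = (5*(-6)**2 + 23)*(-18) = (5*36 + 23)*(-18) = (180 + 23)*(-18) = 203*(-18) = -3654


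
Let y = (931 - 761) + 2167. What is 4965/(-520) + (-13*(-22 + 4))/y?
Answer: -765435/81016 ≈ -9.4480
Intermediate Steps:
y = 2337 (y = 170 + 2167 = 2337)
4965/(-520) + (-13*(-22 + 4))/y = 4965/(-520) - 13*(-22 + 4)/2337 = 4965*(-1/520) - 13*(-18)*(1/2337) = -993/104 + 234*(1/2337) = -993/104 + 78/779 = -765435/81016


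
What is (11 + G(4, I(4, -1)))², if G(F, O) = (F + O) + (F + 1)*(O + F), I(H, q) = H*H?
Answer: 17161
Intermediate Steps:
I(H, q) = H²
G(F, O) = F + O + (1 + F)*(F + O) (G(F, O) = (F + O) + (1 + F)*(F + O) = F + O + (1 + F)*(F + O))
(11 + G(4, I(4, -1)))² = (11 + (4² + 2*4 + 2*4² + 4*4²))² = (11 + (16 + 8 + 2*16 + 4*16))² = (11 + (16 + 8 + 32 + 64))² = (11 + 120)² = 131² = 17161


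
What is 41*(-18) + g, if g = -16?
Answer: -754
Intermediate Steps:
41*(-18) + g = 41*(-18) - 16 = -738 - 16 = -754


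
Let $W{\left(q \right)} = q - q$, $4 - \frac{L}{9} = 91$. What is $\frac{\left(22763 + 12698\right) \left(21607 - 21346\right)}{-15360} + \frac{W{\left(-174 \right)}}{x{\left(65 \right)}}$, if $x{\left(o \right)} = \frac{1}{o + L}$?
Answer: $- \frac{3085107}{5120} \approx -602.56$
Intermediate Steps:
$L = -783$ ($L = 36 - 819 = -783$)
$W{\left(q \right)} = 0$
$x{\left(o \right)} = \frac{1}{-783 + o}$ ($x{\left(o \right)} = \frac{1}{o - 783} = \frac{1}{-783 + o}$)
$\frac{\left(22763 + 12698\right) \left(21607 - 21346\right)}{-15360} + \frac{W{\left(-174 \right)}}{x{\left(65 \right)}} = \frac{\left(22763 + 12698\right) \left(21607 - 21346\right)}{-15360} + \frac{0}{\frac{1}{-783 + 65}} = 35461 \cdot 261 \left(- \frac{1}{15360}\right) + \frac{0}{\frac{1}{-718}} = 9255321 \left(- \frac{1}{15360}\right) + \frac{0}{- \frac{1}{718}} = - \frac{3085107}{5120} + 0 \left(-718\right) = - \frac{3085107}{5120} + 0 = - \frac{3085107}{5120}$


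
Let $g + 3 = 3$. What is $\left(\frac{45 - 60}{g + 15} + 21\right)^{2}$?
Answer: $400$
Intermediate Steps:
$g = 0$ ($g = -3 + 3 = 0$)
$\left(\frac{45 - 60}{g + 15} + 21\right)^{2} = \left(\frac{45 - 60}{0 + 15} + 21\right)^{2} = \left(- \frac{15}{15} + 21\right)^{2} = \left(\left(-15\right) \frac{1}{15} + 21\right)^{2} = \left(-1 + 21\right)^{2} = 20^{2} = 400$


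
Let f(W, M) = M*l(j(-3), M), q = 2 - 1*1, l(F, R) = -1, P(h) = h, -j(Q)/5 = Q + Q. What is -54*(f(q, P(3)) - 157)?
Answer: 8640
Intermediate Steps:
j(Q) = -10*Q (j(Q) = -5*(Q + Q) = -10*Q)
q = 1 (q = 2 - 1 = 1)
f(W, M) = -M (f(W, M) = M*(-1) = -M)
-54*(f(q, P(3)) - 157) = -54*(-1*3 - 157) = -54*(-3 - 157) = -54*(-160) = 8640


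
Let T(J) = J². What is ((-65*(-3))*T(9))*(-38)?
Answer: -600210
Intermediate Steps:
((-65*(-3))*T(9))*(-38) = (-65*(-3)*9²)*(-38) = (195*81)*(-38) = 15795*(-38) = -600210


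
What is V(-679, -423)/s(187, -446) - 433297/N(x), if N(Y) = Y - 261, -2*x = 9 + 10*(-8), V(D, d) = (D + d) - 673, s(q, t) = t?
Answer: 387301449/201146 ≈ 1925.5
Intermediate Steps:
V(D, d) = -673 + D + d
x = 71/2 (x = -(9 + 10*(-8))/2 = -(9 - 80)/2 = -½*(-71) = 71/2 ≈ 35.500)
N(Y) = -261 + Y
V(-679, -423)/s(187, -446) - 433297/N(x) = (-673 - 679 - 423)/(-446) - 433297/(-261 + 71/2) = -1775*(-1/446) - 433297/(-451/2) = 1775/446 - 433297*(-2/451) = 1775/446 + 866594/451 = 387301449/201146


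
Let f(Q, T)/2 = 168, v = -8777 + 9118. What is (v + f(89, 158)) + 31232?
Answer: 31909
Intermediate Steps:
v = 341
f(Q, T) = 336 (f(Q, T) = 2*168 = 336)
(v + f(89, 158)) + 31232 = (341 + 336) + 31232 = 677 + 31232 = 31909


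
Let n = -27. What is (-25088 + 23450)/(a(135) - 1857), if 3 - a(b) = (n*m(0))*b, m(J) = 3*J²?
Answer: 91/103 ≈ 0.88350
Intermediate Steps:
a(b) = 3 (a(b) = 3 - (-81*0²)*b = 3 - (-81*0)*b = 3 - (-27*0)*b = 3 - 0*b = 3 - 1*0 = 3 + 0 = 3)
(-25088 + 23450)/(a(135) - 1857) = (-25088 + 23450)/(3 - 1857) = -1638/(-1854) = -1638*(-1/1854) = 91/103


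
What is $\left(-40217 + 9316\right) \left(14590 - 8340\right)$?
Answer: $-193131250$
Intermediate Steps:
$\left(-40217 + 9316\right) \left(14590 - 8340\right) = - 30901 \left(14590 - 8340\right) = \left(-30901\right) 6250 = -193131250$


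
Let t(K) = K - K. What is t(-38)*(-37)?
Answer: 0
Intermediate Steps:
t(K) = 0
t(-38)*(-37) = 0*(-37) = 0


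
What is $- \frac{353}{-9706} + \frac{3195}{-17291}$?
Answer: $- \frac{24906947}{167826446} \approx -0.14841$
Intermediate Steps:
$- \frac{353}{-9706} + \frac{3195}{-17291} = \left(-353\right) \left(- \frac{1}{9706}\right) + 3195 \left(- \frac{1}{17291}\right) = \frac{353}{9706} - \frac{3195}{17291} = - \frac{24906947}{167826446}$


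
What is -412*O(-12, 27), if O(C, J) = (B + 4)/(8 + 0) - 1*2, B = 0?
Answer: 618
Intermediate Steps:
O(C, J) = -3/2 (O(C, J) = (0 + 4)/(8 + 0) - 1*2 = 4/8 - 2 = 4*(1/8) - 2 = 1/2 - 2 = -3/2)
-412*O(-12, 27) = -412*(-3/2) = 618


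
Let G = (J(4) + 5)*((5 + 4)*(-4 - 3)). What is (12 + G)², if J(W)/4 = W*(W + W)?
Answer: 70006689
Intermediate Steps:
J(W) = 8*W² (J(W) = 4*(W*(W + W)) = 4*(W*(2*W)) = 4*(2*W²) = 8*W²)
G = -8379 (G = (8*4² + 5)*((5 + 4)*(-4 - 3)) = (8*16 + 5)*(9*(-7)) = (128 + 5)*(-63) = 133*(-63) = -8379)
(12 + G)² = (12 - 8379)² = (-8367)² = 70006689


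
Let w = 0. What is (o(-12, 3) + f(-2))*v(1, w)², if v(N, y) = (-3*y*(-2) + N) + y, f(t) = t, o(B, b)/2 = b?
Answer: 4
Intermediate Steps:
o(B, b) = 2*b
v(N, y) = N + 7*y (v(N, y) = (6*y + N) + y = (N + 6*y) + y = N + 7*y)
(o(-12, 3) + f(-2))*v(1, w)² = (2*3 - 2)*(1 + 7*0)² = (6 - 2)*(1 + 0)² = 4*1² = 4*1 = 4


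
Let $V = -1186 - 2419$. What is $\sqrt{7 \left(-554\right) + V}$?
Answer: $i \sqrt{7483} \approx 86.504 i$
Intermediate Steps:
$V = -3605$
$\sqrt{7 \left(-554\right) + V} = \sqrt{7 \left(-554\right) - 3605} = \sqrt{-3878 - 3605} = \sqrt{-7483} = i \sqrt{7483}$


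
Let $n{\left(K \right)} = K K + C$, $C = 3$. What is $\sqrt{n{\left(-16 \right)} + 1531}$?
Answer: $\sqrt{1790} \approx 42.308$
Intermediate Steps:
$n{\left(K \right)} = 3 + K^{2}$ ($n{\left(K \right)} = K K + 3 = K^{2} + 3 = 3 + K^{2}$)
$\sqrt{n{\left(-16 \right)} + 1531} = \sqrt{\left(3 + \left(-16\right)^{2}\right) + 1531} = \sqrt{\left(3 + 256\right) + 1531} = \sqrt{259 + 1531} = \sqrt{1790}$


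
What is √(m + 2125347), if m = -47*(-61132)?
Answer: √4998551 ≈ 2235.7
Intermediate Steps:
m = 2873204
√(m + 2125347) = √(2873204 + 2125347) = √4998551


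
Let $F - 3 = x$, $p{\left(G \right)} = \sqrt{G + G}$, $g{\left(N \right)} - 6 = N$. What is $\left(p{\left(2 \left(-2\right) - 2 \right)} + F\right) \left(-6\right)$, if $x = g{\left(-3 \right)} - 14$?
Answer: $48 - 12 i \sqrt{3} \approx 48.0 - 20.785 i$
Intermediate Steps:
$g{\left(N \right)} = 6 + N$
$p{\left(G \right)} = \sqrt{2} \sqrt{G}$ ($p{\left(G \right)} = \sqrt{2 G} = \sqrt{2} \sqrt{G}$)
$x = -11$ ($x = \left(6 - 3\right) - 14 = 3 - 14 = -11$)
$F = -8$ ($F = 3 - 11 = -8$)
$\left(p{\left(2 \left(-2\right) - 2 \right)} + F\right) \left(-6\right) = \left(\sqrt{2} \sqrt{2 \left(-2\right) - 2} - 8\right) \left(-6\right) = \left(\sqrt{2} \sqrt{-4 - 2} - 8\right) \left(-6\right) = \left(\sqrt{2} \sqrt{-6} - 8\right) \left(-6\right) = \left(\sqrt{2} i \sqrt{6} - 8\right) \left(-6\right) = \left(2 i \sqrt{3} - 8\right) \left(-6\right) = \left(-8 + 2 i \sqrt{3}\right) \left(-6\right) = 48 - 12 i \sqrt{3}$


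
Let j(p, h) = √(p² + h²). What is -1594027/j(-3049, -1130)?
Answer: -1594027*√10573301/10573301 ≈ -490.22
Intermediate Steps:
j(p, h) = √(h² + p²)
-1594027/j(-3049, -1130) = -1594027/√((-1130)² + (-3049)²) = -1594027/√(1276900 + 9296401) = -1594027*√10573301/10573301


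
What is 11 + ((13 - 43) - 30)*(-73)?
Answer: 4391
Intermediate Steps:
11 + ((13 - 43) - 30)*(-73) = 11 + (-30 - 30)*(-73) = 11 - 60*(-73) = 11 + 4380 = 4391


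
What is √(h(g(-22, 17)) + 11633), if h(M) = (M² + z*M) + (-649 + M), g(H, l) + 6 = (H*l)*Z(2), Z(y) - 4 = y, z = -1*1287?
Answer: 2*√1991746 ≈ 2822.6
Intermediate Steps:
z = -1287
Z(y) = 4 + y
g(H, l) = -6 + 6*H*l (g(H, l) = -6 + (H*l)*(4 + 2) = -6 + (H*l)*6 = -6 + 6*H*l)
h(M) = -649 + M² - 1286*M (h(M) = (M² - 1287*M) + (-649 + M) = -649 + M² - 1286*M)
√(h(g(-22, 17)) + 11633) = √((-649 + (-6 + 6*(-22)*17)² - 1286*(-6 + 6*(-22)*17)) + 11633) = √((-649 + (-6 - 2244)² - 1286*(-6 - 2244)) + 11633) = √((-649 + (-2250)² - 1286*(-2250)) + 11633) = √((-649 + 5062500 + 2893500) + 11633) = √(7955351 + 11633) = √7966984 = 2*√1991746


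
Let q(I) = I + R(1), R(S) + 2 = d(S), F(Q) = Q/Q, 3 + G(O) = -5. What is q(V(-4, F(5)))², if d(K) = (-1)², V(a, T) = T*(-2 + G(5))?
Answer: 121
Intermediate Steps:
G(O) = -8 (G(O) = -3 - 5 = -8)
F(Q) = 1
V(a, T) = -10*T (V(a, T) = T*(-2 - 8) = T*(-10) = -10*T)
d(K) = 1
R(S) = -1 (R(S) = -2 + 1 = -1)
q(I) = -1 + I (q(I) = I - 1 = -1 + I)
q(V(-4, F(5)))² = (-1 - 10*1)² = (-1 - 10)² = (-11)² = 121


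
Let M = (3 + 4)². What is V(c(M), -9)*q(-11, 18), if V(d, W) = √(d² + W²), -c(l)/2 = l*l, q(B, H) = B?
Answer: -11*√23059285 ≈ -52822.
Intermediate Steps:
M = 49 (M = 7² = 49)
c(l) = -2*l² (c(l) = -2*l*l = -2*l²)
V(d, W) = √(W² + d²)
V(c(M), -9)*q(-11, 18) = √((-9)² + (-2*49²)²)*(-11) = √(81 + (-2*2401)²)*(-11) = √(81 + (-4802)²)*(-11) = √(81 + 23059204)*(-11) = √23059285*(-11) = -11*√23059285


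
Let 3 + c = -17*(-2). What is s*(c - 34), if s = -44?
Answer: 132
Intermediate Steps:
c = 31 (c = -3 - 17*(-2) = -3 + 34 = 31)
s*(c - 34) = -44*(31 - 34) = -44*(-3) = 132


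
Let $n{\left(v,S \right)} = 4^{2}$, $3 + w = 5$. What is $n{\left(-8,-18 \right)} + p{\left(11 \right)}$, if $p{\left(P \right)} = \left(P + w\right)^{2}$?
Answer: $185$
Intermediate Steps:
$w = 2$ ($w = -3 + 5 = 2$)
$n{\left(v,S \right)} = 16$
$p{\left(P \right)} = \left(2 + P\right)^{2}$ ($p{\left(P \right)} = \left(P + 2\right)^{2} = \left(2 + P\right)^{2}$)
$n{\left(-8,-18 \right)} + p{\left(11 \right)} = 16 + \left(2 + 11\right)^{2} = 16 + 13^{2} = 16 + 169 = 185$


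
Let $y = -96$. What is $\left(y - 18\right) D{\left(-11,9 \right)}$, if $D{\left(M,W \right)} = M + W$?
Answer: $228$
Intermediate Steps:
$\left(y - 18\right) D{\left(-11,9 \right)} = \left(-96 - 18\right) \left(-11 + 9\right) = \left(-114\right) \left(-2\right) = 228$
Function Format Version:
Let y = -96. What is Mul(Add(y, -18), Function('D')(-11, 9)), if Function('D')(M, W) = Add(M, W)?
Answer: 228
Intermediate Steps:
Mul(Add(y, -18), Function('D')(-11, 9)) = Mul(Add(-96, -18), Add(-11, 9)) = Mul(-114, -2) = 228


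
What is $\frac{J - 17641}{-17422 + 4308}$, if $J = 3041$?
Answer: $\frac{7300}{6557} \approx 1.1133$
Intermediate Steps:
$\frac{J - 17641}{-17422 + 4308} = \frac{3041 - 17641}{-17422 + 4308} = - \frac{14600}{-13114} = \left(-14600\right) \left(- \frac{1}{13114}\right) = \frac{7300}{6557}$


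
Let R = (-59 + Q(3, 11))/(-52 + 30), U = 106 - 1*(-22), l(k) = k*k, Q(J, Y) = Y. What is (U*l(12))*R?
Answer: 442368/11 ≈ 40215.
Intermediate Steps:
l(k) = k²
U = 128 (U = 106 + 22 = 128)
R = 24/11 (R = (-59 + 11)/(-52 + 30) = -48/(-22) = -48*(-1/22) = 24/11 ≈ 2.1818)
(U*l(12))*R = (128*12²)*(24/11) = (128*144)*(24/11) = 18432*(24/11) = 442368/11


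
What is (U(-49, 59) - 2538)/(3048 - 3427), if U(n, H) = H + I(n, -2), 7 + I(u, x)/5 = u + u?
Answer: 3004/379 ≈ 7.9261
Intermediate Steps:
I(u, x) = -35 + 10*u (I(u, x) = -35 + 5*(u + u) = -35 + 5*(2*u) = -35 + 10*u)
U(n, H) = -35 + H + 10*n (U(n, H) = H + (-35 + 10*n) = -35 + H + 10*n)
(U(-49, 59) - 2538)/(3048 - 3427) = ((-35 + 59 + 10*(-49)) - 2538)/(3048 - 3427) = ((-35 + 59 - 490) - 2538)/(-379) = (-466 - 2538)*(-1/379) = -3004*(-1/379) = 3004/379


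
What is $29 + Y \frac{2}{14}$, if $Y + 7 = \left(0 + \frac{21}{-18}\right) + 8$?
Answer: $\frac{1217}{42} \approx 28.976$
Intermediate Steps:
$Y = - \frac{1}{6}$ ($Y = -7 + \left(\left(0 + \frac{21}{-18}\right) + 8\right) = -7 + \left(\left(0 + 21 \left(- \frac{1}{18}\right)\right) + 8\right) = -7 + \left(\left(0 - \frac{7}{6}\right) + 8\right) = -7 + \left(- \frac{7}{6} + 8\right) = -7 + \frac{41}{6} = - \frac{1}{6} \approx -0.16667$)
$29 + Y \frac{2}{14} = 29 - \frac{2 \cdot \frac{1}{14}}{6} = 29 - \frac{1}{42} = \frac{1217}{42}$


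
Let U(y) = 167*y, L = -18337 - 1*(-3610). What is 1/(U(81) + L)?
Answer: -1/1200 ≈ -0.00083333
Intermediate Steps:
L = -14727 (L = -18337 + 3610 = -14727)
1/(U(81) + L) = 1/(167*81 - 14727) = 1/(13527 - 14727) = 1/(-1200) = -1/1200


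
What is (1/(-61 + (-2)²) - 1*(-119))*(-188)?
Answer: -1275016/57 ≈ -22369.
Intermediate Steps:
(1/(-61 + (-2)²) - 1*(-119))*(-188) = (1/(-61 + 4) + 119)*(-188) = (1/(-57) + 119)*(-188) = (-1/57 + 119)*(-188) = (6782/57)*(-188) = -1275016/57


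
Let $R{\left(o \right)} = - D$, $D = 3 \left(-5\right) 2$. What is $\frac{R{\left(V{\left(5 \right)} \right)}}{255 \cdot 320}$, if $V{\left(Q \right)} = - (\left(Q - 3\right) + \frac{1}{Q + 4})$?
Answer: $\frac{1}{2720} \approx 0.00036765$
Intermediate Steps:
$D = -30$ ($D = \left(-15\right) 2 = -30$)
$V{\left(Q \right)} = 3 - Q - \frac{1}{4 + Q}$ ($V{\left(Q \right)} = - (\left(-3 + Q\right) + \frac{1}{4 + Q}) = - (-3 + Q + \frac{1}{4 + Q}) = 3 - Q - \frac{1}{4 + Q}$)
$R{\left(o \right)} = 30$ ($R{\left(o \right)} = \left(-1\right) \left(-30\right) = 30$)
$\frac{R{\left(V{\left(5 \right)} \right)}}{255 \cdot 320} = \frac{30}{255 \cdot 320} = \frac{30}{81600} = 30 \cdot \frac{1}{81600} = \frac{1}{2720}$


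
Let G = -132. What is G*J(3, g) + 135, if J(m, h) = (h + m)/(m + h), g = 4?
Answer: 3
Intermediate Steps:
J(m, h) = 1 (J(m, h) = (h + m)/(h + m) = 1)
G*J(3, g) + 135 = -132*1 + 135 = -132 + 135 = 3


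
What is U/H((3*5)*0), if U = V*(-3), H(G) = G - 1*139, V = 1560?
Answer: 4680/139 ≈ 33.669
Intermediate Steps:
H(G) = -139 + G (H(G) = G - 139 = -139 + G)
U = -4680 (U = 1560*(-3) = -4680)
U/H((3*5)*0) = -4680/(-139 + (3*5)*0) = -4680/(-139 + 15*0) = -4680/(-139 + 0) = -4680/(-139) = -4680*(-1/139) = 4680/139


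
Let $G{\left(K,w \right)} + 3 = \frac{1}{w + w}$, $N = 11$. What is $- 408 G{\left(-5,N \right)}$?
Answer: $\frac{13260}{11} \approx 1205.5$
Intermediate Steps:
$G{\left(K,w \right)} = -3 + \frac{1}{2 w}$ ($G{\left(K,w \right)} = -3 + \frac{1}{w + w} = -3 + \frac{1}{2 w}$)
$- 408 G{\left(-5,N \right)} = - 408 \left(-3 + \frac{1}{2 \cdot 11}\right) = - 408 \left(-3 + \frac{1}{2} \cdot \frac{1}{11}\right) = - 408 \left(-3 + \frac{1}{22}\right) = \left(-408\right) \left(- \frac{65}{22}\right) = \frac{13260}{11}$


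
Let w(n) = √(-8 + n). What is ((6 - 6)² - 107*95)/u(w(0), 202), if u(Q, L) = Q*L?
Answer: 10165*I*√2/808 ≈ 17.791*I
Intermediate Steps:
u(Q, L) = L*Q
((6 - 6)² - 107*95)/u(w(0), 202) = ((6 - 6)² - 107*95)/((202*√(-8 + 0))) = (0² - 10165)/((202*√(-8))) = (0 - 10165)/((202*(2*I*√2))) = -10165*(-I*√2/808) = -(-10165)*I*√2/808 = 10165*I*√2/808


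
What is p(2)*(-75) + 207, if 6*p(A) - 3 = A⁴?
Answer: -61/2 ≈ -30.500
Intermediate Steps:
p(A) = ½ + A⁴/6
p(2)*(-75) + 207 = (½ + (⅙)*2⁴)*(-75) + 207 = (½ + (⅙)*16)*(-75) + 207 = (½ + 8/3)*(-75) + 207 = (19/6)*(-75) + 207 = -475/2 + 207 = -61/2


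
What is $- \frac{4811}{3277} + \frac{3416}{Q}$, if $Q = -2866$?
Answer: $- \frac{12491279}{4695941} \approx -2.66$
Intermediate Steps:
$- \frac{4811}{3277} + \frac{3416}{Q} = - \frac{4811}{3277} + \frac{3416}{-2866} = \left(-4811\right) \frac{1}{3277} + 3416 \left(- \frac{1}{2866}\right) = - \frac{4811}{3277} - \frac{1708}{1433} = - \frac{12491279}{4695941}$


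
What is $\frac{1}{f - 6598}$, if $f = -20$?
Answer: $- \frac{1}{6618} \approx -0.0001511$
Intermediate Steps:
$\frac{1}{f - 6598} = \frac{1}{-20 - 6598} = \frac{1}{-6618} = - \frac{1}{6618}$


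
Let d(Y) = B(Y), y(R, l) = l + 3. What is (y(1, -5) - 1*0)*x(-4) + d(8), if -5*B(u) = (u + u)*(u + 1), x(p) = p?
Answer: -104/5 ≈ -20.800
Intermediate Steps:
y(R, l) = 3 + l
B(u) = -2*u*(1 + u)/5 (B(u) = -(u + u)*(u + 1)/5 = -2*u*(1 + u)/5)
d(Y) = -2*Y*(1 + Y)/5
(y(1, -5) - 1*0)*x(-4) + d(8) = ((3 - 5) - 1*0)*(-4) - 2/5*8*(1 + 8) = (-2 + 0)*(-4) - 2/5*8*9 = -2*(-4) - 144/5 = 8 - 144/5 = -104/5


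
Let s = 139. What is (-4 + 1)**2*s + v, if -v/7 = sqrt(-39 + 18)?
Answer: 1251 - 7*I*sqrt(21) ≈ 1251.0 - 32.078*I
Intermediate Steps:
v = -7*I*sqrt(21) (v = -7*sqrt(-39 + 18) = -7*I*sqrt(21) ≈ -32.078*I)
(-4 + 1)**2*s + v = (-4 + 1)**2*139 - 7*I*sqrt(21) = (-3)**2*139 - 7*I*sqrt(21) = 9*139 - 7*I*sqrt(21) = 1251 - 7*I*sqrt(21)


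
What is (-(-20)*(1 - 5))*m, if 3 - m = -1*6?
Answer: -720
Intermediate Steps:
m = 9 (m = 3 - (-1)*6 = 3 - 1*(-6) = 3 + 6 = 9)
(-(-20)*(1 - 5))*m = -(-20)*(1 - 5)*9 = -(-20)*(-4)*9 = -4*20*9 = -80*9 = -720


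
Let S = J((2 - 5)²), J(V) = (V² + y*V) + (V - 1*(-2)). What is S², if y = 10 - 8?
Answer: 12100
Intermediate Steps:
y = 2
J(V) = 2 + V² + 3*V (J(V) = (V² + 2*V) + (V - 1*(-2)) = (V² + 2*V) + (V + 2) = (V² + 2*V) + (2 + V) = 2 + V² + 3*V)
S = 110 (S = 2 + ((2 - 5)²)² + 3*(2 - 5)² = 2 + ((-3)²)² + 3*(-3)² = 2 + 9² + 3*9 = 2 + 81 + 27 = 110)
S² = 110² = 12100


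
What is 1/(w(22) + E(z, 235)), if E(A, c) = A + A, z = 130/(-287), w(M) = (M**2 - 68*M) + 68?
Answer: -287/271188 ≈ -0.0010583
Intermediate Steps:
w(M) = 68 + M**2 - 68*M
z = -130/287 (z = 130*(-1/287) = -130/287 ≈ -0.45296)
E(A, c) = 2*A
1/(w(22) + E(z, 235)) = 1/((68 + 22**2 - 68*22) + 2*(-130/287)) = 1/((68 + 484 - 1496) - 260/287) = 1/(-944 - 260/287) = 1/(-271188/287) = -287/271188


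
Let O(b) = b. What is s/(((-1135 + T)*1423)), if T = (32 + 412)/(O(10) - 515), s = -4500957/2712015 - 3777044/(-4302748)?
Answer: 76785954863648/158750527267265118219 ≈ 4.8369e-7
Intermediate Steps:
s = -760256978848/972426426435 (s = -4500957*1/2712015 - 3777044*(-1/4302748) = -1500319/904005 + 944261/1075687 = -760256978848/972426426435 ≈ -0.78181)
T = -444/505 (T = (32 + 412)/(10 - 515) = 444/(-505) = 444*(-1/505) = -444/505 ≈ -0.87921)
s/(((-1135 + T)*1423)) = -760256978848*1/(1423*(-1135 - 444/505))/972426426435 = -760256978848/(972426426435*((-573619/505*1423))) = -760256978848/(972426426435*(-816259837/505)) = -760256978848/972426426435*(-505/816259837) = 76785954863648/158750527267265118219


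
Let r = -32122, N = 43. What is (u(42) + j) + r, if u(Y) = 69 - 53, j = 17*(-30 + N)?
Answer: -31885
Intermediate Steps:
j = 221 (j = 17*(-30 + 43) = 17*13 = 221)
u(Y) = 16
(u(42) + j) + r = (16 + 221) - 32122 = 237 - 32122 = -31885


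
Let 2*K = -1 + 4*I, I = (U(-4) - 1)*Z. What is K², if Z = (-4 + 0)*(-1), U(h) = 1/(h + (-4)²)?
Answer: 2209/36 ≈ 61.361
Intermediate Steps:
U(h) = 1/(16 + h) (U(h) = 1/(h + 16) = 1/(16 + h))
Z = 4 (Z = -4*(-1) = 4)
I = -11/3 (I = (1/(16 - 4) - 1)*4 = (1/12 - 1)*4 = -11/12*4 = -11/3 ≈ -3.6667)
K = -47/6 (K = (-1 + 4*(-11/3))/2 = (-1 - 44/3)/2 = (½)*(-47/3) = -47/6 ≈ -7.8333)
K² = (-47/6)² = 2209/36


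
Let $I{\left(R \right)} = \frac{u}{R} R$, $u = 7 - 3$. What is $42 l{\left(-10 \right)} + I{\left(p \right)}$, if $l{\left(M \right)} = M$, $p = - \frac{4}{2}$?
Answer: $-416$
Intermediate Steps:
$u = 4$ ($u = 7 - 3 = 4$)
$p = -2$ ($p = \left(-4\right) \frac{1}{2} = -2$)
$I{\left(R \right)} = 4$ ($I{\left(R \right)} = \frac{4}{R} R = 4$)
$42 l{\left(-10 \right)} + I{\left(p \right)} = 42 \left(-10\right) + 4 = -420 + 4 = -416$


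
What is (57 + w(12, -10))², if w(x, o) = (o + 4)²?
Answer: 8649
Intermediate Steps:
w(x, o) = (4 + o)²
(57 + w(12, -10))² = (57 + (4 - 10)²)² = (57 + (-6)²)² = (57 + 36)² = 93² = 8649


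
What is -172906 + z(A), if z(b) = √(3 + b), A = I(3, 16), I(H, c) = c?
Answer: -172906 + √19 ≈ -1.7290e+5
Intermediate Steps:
A = 16
-172906 + z(A) = -172906 + √(3 + 16) = -172906 + √19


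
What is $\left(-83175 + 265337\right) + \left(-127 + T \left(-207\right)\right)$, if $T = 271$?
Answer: $125938$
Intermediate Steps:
$\left(-83175 + 265337\right) + \left(-127 + T \left(-207\right)\right) = \left(-83175 + 265337\right) + \left(-127 + 271 \left(-207\right)\right) = 182162 - 56224 = 125938$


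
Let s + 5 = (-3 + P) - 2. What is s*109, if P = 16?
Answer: 654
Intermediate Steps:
s = 6 (s = -5 + ((-3 + 16) - 2) = -5 + (13 - 2) = -5 + 11 = 6)
s*109 = 6*109 = 654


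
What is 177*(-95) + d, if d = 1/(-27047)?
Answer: -454795306/27047 ≈ -16815.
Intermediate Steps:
d = -1/27047 ≈ -3.6973e-5
177*(-95) + d = 177*(-95) - 1/27047 = -16815 - 1/27047 = -454795306/27047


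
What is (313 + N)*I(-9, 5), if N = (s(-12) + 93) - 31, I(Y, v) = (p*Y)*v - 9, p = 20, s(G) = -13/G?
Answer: -1367439/4 ≈ -3.4186e+5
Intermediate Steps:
I(Y, v) = -9 + 20*Y*v (I(Y, v) = (20*Y)*v - 9 = 20*Y*v - 9 = -9 + 20*Y*v)
N = 757/12 (N = (-13/(-12) + 93) - 31 = (-13*(-1/12) + 93) - 31 = (13/12 + 93) - 31 = 1129/12 - 31 = 757/12 ≈ 63.083)
(313 + N)*I(-9, 5) = (313 + 757/12)*(-9 + 20*(-9)*5) = 4513*(-9 - 900)/12 = (4513/12)*(-909) = -1367439/4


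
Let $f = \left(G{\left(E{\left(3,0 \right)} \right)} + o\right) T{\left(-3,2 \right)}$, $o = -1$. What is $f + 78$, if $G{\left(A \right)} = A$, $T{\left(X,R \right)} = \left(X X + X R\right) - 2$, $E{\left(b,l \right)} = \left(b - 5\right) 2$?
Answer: $73$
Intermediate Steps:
$E{\left(b,l \right)} = -10 + 2 b$ ($E{\left(b,l \right)} = \left(-5 + b\right) 2 = -10 + 2 b$)
$T{\left(X,R \right)} = -2 + X^{2} + R X$ ($T{\left(X,R \right)} = \left(X^{2} + R X\right) - 2 = -2 + X^{2} + R X$)
$f = -5$ ($f = \left(\left(-10 + 2 \cdot 3\right) - 1\right) \left(-2 + \left(-3\right)^{2} + 2 \left(-3\right)\right) = \left(\left(-10 + 6\right) - 1\right) \left(-2 + 9 - 6\right) = \left(-4 - 1\right) 1 = \left(-5\right) 1 = -5$)
$f + 78 = -5 + 78 = 73$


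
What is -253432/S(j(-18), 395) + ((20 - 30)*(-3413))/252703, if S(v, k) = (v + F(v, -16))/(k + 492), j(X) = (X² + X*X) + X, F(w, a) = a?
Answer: -28403071861766/77579821 ≈ -3.6611e+5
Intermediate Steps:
j(X) = X + 2*X² (j(X) = (X² + X²) + X = 2*X² + X = X + 2*X²)
S(v, k) = (-16 + v)/(492 + k) (S(v, k) = (v - 16)/(k + 492) = (-16 + v)/(492 + k))
-253432/S(j(-18), 395) + ((20 - 30)*(-3413))/252703 = -253432*(492 + 395)/(-16 - 18*(1 + 2*(-18))) + ((20 - 30)*(-3413))/252703 = -253432*887/(-16 - 18*(1 - 36)) - 10*(-3413)*(1/252703) = -253432*887/(-16 - 18*(-35)) + 34130*(1/252703) = -253432*887/(-16 + 630) + 34130/252703 = -253432/((1/887)*614) + 34130/252703 = -253432/614/887 + 34130/252703 = -253432*887/614 + 34130/252703 = -112397092/307 + 34130/252703 = -28403071861766/77579821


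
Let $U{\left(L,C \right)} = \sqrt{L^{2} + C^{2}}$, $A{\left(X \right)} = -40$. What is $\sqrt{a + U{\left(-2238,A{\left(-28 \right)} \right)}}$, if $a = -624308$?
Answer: $\sqrt{-624308 + 2 \sqrt{1252561}} \approx 788.71 i$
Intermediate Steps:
$U{\left(L,C \right)} = \sqrt{C^{2} + L^{2}}$
$\sqrt{a + U{\left(-2238,A{\left(-28 \right)} \right)}} = \sqrt{-624308 + \sqrt{\left(-40\right)^{2} + \left(-2238\right)^{2}}} = \sqrt{-624308 + \sqrt{1600 + 5008644}} = \sqrt{-624308 + \sqrt{5010244}} = \sqrt{-624308 + 2 \sqrt{1252561}}$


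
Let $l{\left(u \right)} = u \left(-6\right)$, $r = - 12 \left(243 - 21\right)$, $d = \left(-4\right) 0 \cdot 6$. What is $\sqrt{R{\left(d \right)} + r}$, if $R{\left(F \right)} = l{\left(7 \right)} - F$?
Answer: $i \sqrt{2706} \approx 52.019 i$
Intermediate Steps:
$d = 0$ ($d = 0 \cdot 6 = 0$)
$r = -2664$ ($r = \left(-12\right) 222 = -2664$)
$l{\left(u \right)} = - 6 u$
$R{\left(F \right)} = -42 - F$ ($R{\left(F \right)} = \left(-6\right) 7 - F = -42 - F$)
$\sqrt{R{\left(d \right)} + r} = \sqrt{\left(-42 - 0\right) - 2664} = \sqrt{\left(-42 + 0\right) - 2664} = \sqrt{-42 - 2664} = \sqrt{-2706} = i \sqrt{2706}$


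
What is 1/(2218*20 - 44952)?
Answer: -1/592 ≈ -0.0016892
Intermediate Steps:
1/(2218*20 - 44952) = 1/(44360 - 44952) = 1/(-592) = -1/592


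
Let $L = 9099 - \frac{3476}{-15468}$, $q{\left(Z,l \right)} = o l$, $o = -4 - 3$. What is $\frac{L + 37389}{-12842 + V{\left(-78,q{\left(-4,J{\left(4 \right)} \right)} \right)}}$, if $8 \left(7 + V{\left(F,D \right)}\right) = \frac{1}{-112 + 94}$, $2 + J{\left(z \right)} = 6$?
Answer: $- \frac{8628958320}{2384981273} \approx -3.618$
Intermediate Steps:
$J{\left(z \right)} = 4$ ($J{\left(z \right)} = -2 + 6 = 4$)
$o = -7$
$q{\left(Z,l \right)} = - 7 l$
$V{\left(F,D \right)} = - \frac{1009}{144}$ ($V{\left(F,D \right)} = -7 + \frac{1}{8 \left(-112 + 94\right)} = -7 + \frac{1}{8 \left(-18\right)} = -7 + \frac{1}{8} \left(- \frac{1}{18}\right) = -7 - \frac{1}{144} = - \frac{1009}{144}$)
$L = \frac{35186702}{3867}$ ($L = 9099 - - \frac{869}{3867} = 9099 + \frac{869}{3867} = \frac{35186702}{3867} \approx 9099.2$)
$\frac{L + 37389}{-12842 + V{\left(-78,q{\left(-4,J{\left(4 \right)} \right)} \right)}} = \frac{\frac{35186702}{3867} + 37389}{-12842 - \frac{1009}{144}} = \frac{179769965}{3867 \left(- \frac{1850257}{144}\right)} = \frac{179769965}{3867} \left(- \frac{144}{1850257}\right) = - \frac{8628958320}{2384981273}$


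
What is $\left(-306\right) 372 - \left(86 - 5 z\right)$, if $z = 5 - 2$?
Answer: $-113903$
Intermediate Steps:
$z = 3$
$\left(-306\right) 372 - \left(86 - 5 z\right) = \left(-306\right) 372 - \left(86 - 15\right) = -113832 - 71 = -113903$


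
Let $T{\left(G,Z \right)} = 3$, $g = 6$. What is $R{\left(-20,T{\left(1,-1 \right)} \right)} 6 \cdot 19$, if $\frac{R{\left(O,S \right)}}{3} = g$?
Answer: $2052$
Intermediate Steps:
$R{\left(O,S \right)} = 18$ ($R{\left(O,S \right)} = 3 \cdot 6 = 18$)
$R{\left(-20,T{\left(1,-1 \right)} \right)} 6 \cdot 19 = 18 \cdot 6 \cdot 19 = 108 \cdot 19 = 2052$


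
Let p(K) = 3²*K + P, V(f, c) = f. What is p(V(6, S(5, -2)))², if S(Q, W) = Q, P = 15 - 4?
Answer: 4225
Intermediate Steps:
P = 11
p(K) = 11 + 9*K (p(K) = 3²*K + 11 = 9*K + 11 = 11 + 9*K)
p(V(6, S(5, -2)))² = (11 + 9*6)² = (11 + 54)² = 65² = 4225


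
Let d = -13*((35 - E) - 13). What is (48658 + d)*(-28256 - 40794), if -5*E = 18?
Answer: -3336855060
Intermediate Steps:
E = -18/5 (E = -⅕*18 = -18/5 ≈ -3.6000)
d = -1664/5 (d = -13*((35 - 1*(-18/5)) - 13) = -13*((35 + 18/5) - 13) = -13*(193/5 - 13) = -13*128/5 = -1664/5 ≈ -332.80)
(48658 + d)*(-28256 - 40794) = (48658 - 1664/5)*(-28256 - 40794) = (241626/5)*(-69050) = -3336855060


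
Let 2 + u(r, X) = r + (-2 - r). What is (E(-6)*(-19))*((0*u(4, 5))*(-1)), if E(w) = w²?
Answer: 0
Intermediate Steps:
u(r, X) = -4 (u(r, X) = -2 + (r + (-2 - r)) = -2 - 2 = -4)
(E(-6)*(-19))*((0*u(4, 5))*(-1)) = ((-6)²*(-19))*((0*(-4))*(-1)) = (36*(-19))*(0*(-1)) = -684*0 = 0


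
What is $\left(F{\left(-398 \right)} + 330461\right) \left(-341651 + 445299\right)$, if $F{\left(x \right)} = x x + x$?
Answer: $50628627616$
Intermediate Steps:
$F{\left(x \right)} = x + x^{2}$ ($F{\left(x \right)} = x^{2} + x = x + x^{2}$)
$\left(F{\left(-398 \right)} + 330461\right) \left(-341651 + 445299\right) = \left(- 398 \left(1 - 398\right) + 330461\right) \left(-341651 + 445299\right) = \left(\left(-398\right) \left(-397\right) + 330461\right) 103648 = \left(158006 + 330461\right) 103648 = 488467 \cdot 103648 = 50628627616$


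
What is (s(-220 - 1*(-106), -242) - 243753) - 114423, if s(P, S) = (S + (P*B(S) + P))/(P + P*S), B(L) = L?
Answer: -4920250096/13737 ≈ -3.5818e+5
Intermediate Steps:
s(P, S) = (P + S + P*S)/(P + P*S) (s(P, S) = (S + (P*S + P))/(P + P*S) = (S + (P + P*S))/(P + P*S) = (P + S + P*S)/(P + P*S))
(s(-220 - 1*(-106), -242) - 243753) - 114423 = (((-220 - 1*(-106)) - 242 + (-220 - 1*(-106))*(-242))/((-220 - 1*(-106))*(1 - 242)) - 243753) - 114423 = (((-220 + 106) - 242 + (-220 + 106)*(-242))/((-220 + 106)*(-241)) - 243753) - 114423 = (-1/241*(-114 - 242 - 114*(-242))/(-114) - 243753) - 114423 = (-1/114*(-1/241)*(-114 - 242 + 27588) - 243753) - 114423 = (-1/114*(-1/241)*27232 - 243753) - 114423 = (13616/13737 - 243753) - 114423 = -3348421345/13737 - 114423 = -4920250096/13737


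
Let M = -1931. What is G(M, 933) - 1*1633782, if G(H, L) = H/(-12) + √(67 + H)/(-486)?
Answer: -19603453/12 - I*√466/243 ≈ -1.6336e+6 - 0.088835*I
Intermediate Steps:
G(H, L) = -H/12 - √(67 + H)/486 (G(H, L) = H*(-1/12) + √(67 + H)*(-1/486) = -H/12 - √(67 + H)/486)
G(M, 933) - 1*1633782 = (-1/12*(-1931) - √(67 - 1931)/486) - 1*1633782 = (1931/12 - I*√466/243) - 1633782 = -19603453/12 - I*√466/243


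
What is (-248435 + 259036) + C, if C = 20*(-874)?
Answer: -6879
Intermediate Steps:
C = -17480
(-248435 + 259036) + C = (-248435 + 259036) - 17480 = 10601 - 17480 = -6879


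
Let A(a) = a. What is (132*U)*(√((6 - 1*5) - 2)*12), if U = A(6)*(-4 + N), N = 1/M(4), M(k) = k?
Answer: -35640*I ≈ -35640.0*I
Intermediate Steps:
N = ¼ (N = 1/4 = ¼ ≈ 0.25000)
U = -45/2 (U = 6*(-4 + ¼) = 6*(-15/4) = -45/2 ≈ -22.500)
(132*U)*(√((6 - 1*5) - 2)*12) = (132*(-45/2))*(√((6 - 1*5) - 2)*12) = -2970*√((6 - 5) - 2)*12 = -2970*√(1 - 2)*12 = -2970*√(-1)*12 = -2970*I*12 = -35640*I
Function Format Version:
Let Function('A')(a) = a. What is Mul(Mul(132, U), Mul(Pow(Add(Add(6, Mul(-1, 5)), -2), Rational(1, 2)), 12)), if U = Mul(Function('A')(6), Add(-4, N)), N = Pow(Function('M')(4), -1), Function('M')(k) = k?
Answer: Mul(-35640, I) ≈ Mul(-35640., I)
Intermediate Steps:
N = Rational(1, 4) (N = Pow(4, -1) = Rational(1, 4) ≈ 0.25000)
U = Rational(-45, 2) (U = Mul(6, Add(-4, Rational(1, 4))) = Mul(6, Rational(-15, 4)) = Rational(-45, 2) ≈ -22.500)
Mul(Mul(132, U), Mul(Pow(Add(Add(6, Mul(-1, 5)), -2), Rational(1, 2)), 12)) = Mul(Mul(132, Rational(-45, 2)), Mul(Pow(Add(Add(6, Mul(-1, 5)), -2), Rational(1, 2)), 12)) = Mul(-2970, Mul(Pow(Add(Add(6, -5), -2), Rational(1, 2)), 12)) = Mul(-2970, Mul(Pow(Add(1, -2), Rational(1, 2)), 12)) = Mul(-2970, Mul(Pow(-1, Rational(1, 2)), 12)) = Mul(-2970, Mul(I, 12)) = Mul(-2970, Mul(12, I)) = Mul(-35640, I)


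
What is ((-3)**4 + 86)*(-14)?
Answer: -2338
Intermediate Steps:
((-3)**4 + 86)*(-14) = (81 + 86)*(-14) = 167*(-14) = -2338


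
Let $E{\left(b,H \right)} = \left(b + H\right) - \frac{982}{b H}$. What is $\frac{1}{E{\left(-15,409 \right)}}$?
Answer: $\frac{6135}{2418172} \approx 0.002537$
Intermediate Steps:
$E{\left(b,H \right)} = H + b - \frac{982}{H b}$ ($E{\left(b,H \right)} = \left(H + b\right) - \frac{982}{H b} = H + b - \frac{982}{H b}$)
$\frac{1}{E{\left(-15,409 \right)}} = \frac{1}{409 - 15 - \frac{982}{409 \left(-15\right)}} = \frac{1}{409 - 15 - \frac{982}{409} \left(- \frac{1}{15}\right)} = \frac{1}{409 - 15 + \frac{982}{6135}} = \frac{1}{\frac{2418172}{6135}} = \frac{6135}{2418172}$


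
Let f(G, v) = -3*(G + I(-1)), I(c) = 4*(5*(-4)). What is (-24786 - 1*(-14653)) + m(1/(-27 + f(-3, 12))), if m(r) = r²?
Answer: -499394771/49284 ≈ -10133.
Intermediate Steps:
I(c) = -80 (I(c) = 4*(-20) = -80)
f(G, v) = 240 - 3*G (f(G, v) = -3*(G - 80) = -3*(-80 + G) = 240 - 3*G)
(-24786 - 1*(-14653)) + m(1/(-27 + f(-3, 12))) = (-24786 - 1*(-14653)) + (1/(-27 + (240 - 3*(-3))))² = (-24786 + 14653) + (1/(-27 + (240 + 9)))² = -10133 + (1/(-27 + 249))² = -10133 + (1/222)² = -10133 + 1/49284 = -499394771/49284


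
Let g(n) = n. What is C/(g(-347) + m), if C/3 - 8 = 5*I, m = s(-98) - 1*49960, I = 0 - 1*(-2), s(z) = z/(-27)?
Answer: -1458/1358191 ≈ -0.0010735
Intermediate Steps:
s(z) = -z/27 (s(z) = z*(-1/27) = -z/27)
I = 2 (I = 0 + 2 = 2)
m = -1348822/27 (m = -1/27*(-98) - 1*49960 = 98/27 - 49960 = -1348822/27 ≈ -49956.)
C = 54 (C = 24 + 3*(5*2) = 24 + 3*10 = 24 + 30 = 54)
C/(g(-347) + m) = 54/(-347 - 1348822/27) = 54/(-1358191/27) = 54*(-27/1358191) = -1458/1358191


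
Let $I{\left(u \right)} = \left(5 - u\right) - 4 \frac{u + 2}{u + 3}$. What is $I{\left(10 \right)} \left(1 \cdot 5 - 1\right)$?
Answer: $- \frac{452}{13} \approx -34.769$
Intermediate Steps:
$I{\left(u \right)} = 5 - u - \frac{4 \left(2 + u\right)}{3 + u}$ ($I{\left(u \right)} = \left(5 - u\right) - 4 \frac{2 + u}{3 + u} = \left(5 - u\right) - \frac{4 \left(2 + u\right)}{3 + u} = 5 - u - \frac{4 \left(2 + u\right)}{3 + u}$)
$I{\left(10 \right)} \left(1 \cdot 5 - 1\right) = \frac{7 - 10^{2} - 20}{3 + 10} \left(1 \cdot 5 - 1\right) = \frac{7 - 100 - 20}{13} \left(5 - 1\right) = \frac{7 - 100 - 20}{13} \cdot 4 = \frac{1}{13} \left(-113\right) 4 = \left(- \frac{113}{13}\right) 4 = - \frac{452}{13}$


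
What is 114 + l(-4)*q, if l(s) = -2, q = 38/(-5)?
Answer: 646/5 ≈ 129.20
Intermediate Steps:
q = -38/5 (q = 38*(-1/5) = -38/5 ≈ -7.6000)
114 + l(-4)*q = 114 - 2*(-38/5) = 114 + 76/5 = 646/5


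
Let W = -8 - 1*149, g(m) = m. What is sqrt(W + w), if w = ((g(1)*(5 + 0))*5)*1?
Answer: 2*I*sqrt(33) ≈ 11.489*I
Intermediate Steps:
w = 25 (w = ((1*(5 + 0))*5)*1 = ((1*5)*5)*1 = (5*5)*1 = 25*1 = 25)
W = -157 (W = -8 - 149 = -157)
sqrt(W + w) = sqrt(-157 + 25) = sqrt(-132) = 2*I*sqrt(33)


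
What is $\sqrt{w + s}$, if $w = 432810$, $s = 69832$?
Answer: $7 \sqrt{10258} \approx 708.97$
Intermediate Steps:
$\sqrt{w + s} = \sqrt{432810 + 69832} = \sqrt{502642} = 7 \sqrt{10258}$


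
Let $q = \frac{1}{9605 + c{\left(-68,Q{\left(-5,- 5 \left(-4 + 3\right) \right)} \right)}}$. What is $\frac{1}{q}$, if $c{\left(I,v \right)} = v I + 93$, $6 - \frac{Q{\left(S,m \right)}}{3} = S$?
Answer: $7454$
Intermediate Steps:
$Q{\left(S,m \right)} = 18 - 3 S$
$c{\left(I,v \right)} = 93 + I v$ ($c{\left(I,v \right)} = I v + 93 = 93 + I v$)
$q = \frac{1}{7454}$ ($q = \frac{1}{9605 + \left(93 - 68 \left(18 - -15\right)\right)} = \frac{1}{9605 + \left(93 - 68 \left(18 + 15\right)\right)} = \frac{1}{9605 + \left(93 - 2244\right)} = \frac{1}{9605 - 2151} = \frac{1}{7454} \approx 0.00013416$)
$\frac{1}{q} = \frac{1}{\frac{1}{7454}} = 7454$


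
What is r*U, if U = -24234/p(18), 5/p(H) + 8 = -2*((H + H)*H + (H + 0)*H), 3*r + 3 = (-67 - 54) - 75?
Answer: -3137882944/5 ≈ -6.2758e+8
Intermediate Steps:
r = -199/3 (r = -1 + ((-67 - 54) - 75)/3 = -1 + (-121 - 75)/3 = -1 + (⅓)*(-196) = -1 - 196/3 = -199/3 ≈ -66.333)
p(H) = 5/(-8 - 6*H²) (p(H) = 5/(-8 - 2*((H + H)*H + (H + 0)*H)) = 5/(-8 - 2*((2*H)*H + H*H)) = 5/(-8 - 2*(2*H² + H²)) = 5/(-8 - 6*H²))
U = 47304768/5 (U = -24234/((-5/(8 + 6*18²))) = -24234/((-5/(8 + 6*324))) = -24234/((-5/(8 + 1944))) = -24234/((-5/1952)) = -24234/((-5*1/1952)) = -24234/(-5/1952) = -24234*(-1952/5) = 47304768/5 ≈ 9.4610e+6)
r*U = -199/3*47304768/5 = -3137882944/5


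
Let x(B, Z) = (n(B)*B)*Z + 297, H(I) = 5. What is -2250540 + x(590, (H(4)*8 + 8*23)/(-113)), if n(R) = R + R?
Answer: -410226259/113 ≈ -3.6303e+6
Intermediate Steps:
n(R) = 2*R
x(B, Z) = 297 + 2*Z*B**2 (x(B, Z) = ((2*B)*B)*Z + 297 = (2*B**2)*Z + 297 = 2*Z*B**2 + 297 = 297 + 2*Z*B**2)
-2250540 + x(590, (H(4)*8 + 8*23)/(-113)) = -2250540 + (297 + 2*((5*8 + 8*23)/(-113))*590**2) = -2250540 + (297 + 2*((40 + 184)*(-1/113))*348100) = -2250540 + (297 + 2*(224*(-1/113))*348100) = -2250540 + (297 + 2*(-224/113)*348100) = -2250540 + (297 - 155948800/113) = -2250540 - 155915239/113 = -410226259/113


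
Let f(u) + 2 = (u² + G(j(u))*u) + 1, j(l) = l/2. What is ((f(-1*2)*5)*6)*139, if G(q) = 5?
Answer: -29190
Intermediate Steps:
j(l) = l/2 (j(l) = l*(½) = l/2)
f(u) = -1 + u² + 5*u (f(u) = -2 + ((u² + 5*u) + 1) = -2 + (1 + u² + 5*u) = -1 + u² + 5*u)
((f(-1*2)*5)*6)*139 = (((-1 + (-1*2)² + 5*(-1*2))*5)*6)*139 = (((-1 + (-2)² + 5*(-2))*5)*6)*139 = (((-1 + 4 - 10)*5)*6)*139 = (-7*5*6)*139 = -35*6*139 = -210*139 = -29190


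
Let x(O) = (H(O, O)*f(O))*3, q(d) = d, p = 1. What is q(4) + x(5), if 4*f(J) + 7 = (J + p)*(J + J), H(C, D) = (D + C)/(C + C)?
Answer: 175/4 ≈ 43.750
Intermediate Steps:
H(C, D) = (C + D)/(2*C) (H(C, D) = (C + D)/((2*C)) = (C + D)*(1/(2*C)) = (C + D)/(2*C))
f(J) = -7/4 + J*(1 + J)/2 (f(J) = -7/4 + ((J + 1)*(J + J))/4 = -7/4 + ((1 + J)*(2*J))/4 = -7/4 + (2*J*(1 + J))/4 = -7/4 + J*(1 + J)/2)
x(O) = -21/4 + 3*O/2 + 3*O²/2 (x(O) = (((O + O)/(2*O))*(-7/4 + O/2 + O²/2))*3 = (((2*O)/(2*O))*(-7/4 + O/2 + O²/2))*3 = (1*(-7/4 + O/2 + O²/2))*3 = (-7/4 + O/2 + O²/2)*3 = -21/4 + 3*O/2 + 3*O²/2)
q(4) + x(5) = 4 + (-21/4 + (3/2)*5 + (3/2)*5²) = 4 + (-21/4 + 15/2 + (3/2)*25) = 4 + (-21/4 + 15/2 + 75/2) = 4 + 159/4 = 175/4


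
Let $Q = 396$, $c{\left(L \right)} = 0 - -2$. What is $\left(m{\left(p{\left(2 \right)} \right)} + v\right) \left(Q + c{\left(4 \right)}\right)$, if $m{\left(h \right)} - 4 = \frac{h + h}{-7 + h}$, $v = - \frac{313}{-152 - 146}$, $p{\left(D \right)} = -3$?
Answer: $\frac{1675381}{745} \approx 2248.8$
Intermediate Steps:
$c{\left(L \right)} = 2$ ($c{\left(L \right)} = 0 + 2 = 2$)
$v = \frac{313}{298}$ ($v = - \frac{313}{-298} = \left(-313\right) \left(- \frac{1}{298}\right) = \frac{313}{298} \approx 1.0503$)
$m{\left(h \right)} = 4 + \frac{2 h}{-7 + h}$ ($m{\left(h \right)} = 4 + \frac{h + h}{-7 + h} = 4 + \frac{2 h}{-7 + h}$)
$\left(m{\left(p{\left(2 \right)} \right)} + v\right) \left(Q + c{\left(4 \right)}\right) = \left(\frac{2 \left(-14 + 3 \left(-3\right)\right)}{-7 - 3} + \frac{313}{298}\right) \left(396 + 2\right) = \left(\frac{2 \left(-14 - 9\right)}{-10} + \frac{313}{298}\right) 398 = \left(2 \left(- \frac{1}{10}\right) \left(-23\right) + \frac{313}{298}\right) 398 = \left(\frac{23}{5} + \frac{313}{298}\right) 398 = \frac{8419}{1490} \cdot 398 = \frac{1675381}{745}$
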